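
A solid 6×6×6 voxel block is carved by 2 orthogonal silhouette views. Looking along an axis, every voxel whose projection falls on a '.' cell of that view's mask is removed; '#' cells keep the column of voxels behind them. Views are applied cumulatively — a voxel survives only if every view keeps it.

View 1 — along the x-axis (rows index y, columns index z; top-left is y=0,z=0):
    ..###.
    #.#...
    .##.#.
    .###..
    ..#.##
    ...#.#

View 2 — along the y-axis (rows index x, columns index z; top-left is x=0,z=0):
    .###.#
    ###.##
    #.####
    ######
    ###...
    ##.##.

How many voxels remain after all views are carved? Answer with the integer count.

initial block: 6^3 = 216
V1 x: intersect with YZ mask (16 set) -- 96 left
V2 y: intersect with XZ mask (27 set) -- 72 left

|visual hull| = 72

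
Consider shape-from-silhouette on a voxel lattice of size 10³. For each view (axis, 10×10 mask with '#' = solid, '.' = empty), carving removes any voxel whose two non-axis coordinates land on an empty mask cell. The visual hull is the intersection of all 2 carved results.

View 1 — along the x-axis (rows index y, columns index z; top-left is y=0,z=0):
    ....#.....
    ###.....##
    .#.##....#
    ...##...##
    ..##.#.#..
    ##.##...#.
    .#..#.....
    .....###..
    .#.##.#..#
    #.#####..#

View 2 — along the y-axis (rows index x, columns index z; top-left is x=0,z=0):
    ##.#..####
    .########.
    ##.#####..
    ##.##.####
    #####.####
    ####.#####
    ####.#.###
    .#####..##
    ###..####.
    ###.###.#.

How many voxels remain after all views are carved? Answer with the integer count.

remaining voxels: 303

start: 10×10×10 = 1000 voxels
after view 1 [x-axis, 40 of 100 cells solid] → remaining = 400
after view 2 [y-axis, 77 of 100 cells solid] → remaining = 303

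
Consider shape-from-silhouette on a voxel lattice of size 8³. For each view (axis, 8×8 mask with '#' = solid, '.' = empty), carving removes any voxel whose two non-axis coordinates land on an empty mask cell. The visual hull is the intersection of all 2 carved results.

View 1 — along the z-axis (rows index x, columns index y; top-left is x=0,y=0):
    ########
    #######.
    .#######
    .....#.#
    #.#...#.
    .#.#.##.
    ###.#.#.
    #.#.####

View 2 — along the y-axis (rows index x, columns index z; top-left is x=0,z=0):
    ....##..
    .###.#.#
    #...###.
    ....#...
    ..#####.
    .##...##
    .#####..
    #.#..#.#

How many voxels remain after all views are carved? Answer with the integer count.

before carving: 512 voxels (8×8×8)
  1. axis=2 (XY plane), |mask|=42  ⇒  voxels=336
  2. axis=1 (XZ plane), |mask|=30  ⇒  voxels=161

|visual hull| = 161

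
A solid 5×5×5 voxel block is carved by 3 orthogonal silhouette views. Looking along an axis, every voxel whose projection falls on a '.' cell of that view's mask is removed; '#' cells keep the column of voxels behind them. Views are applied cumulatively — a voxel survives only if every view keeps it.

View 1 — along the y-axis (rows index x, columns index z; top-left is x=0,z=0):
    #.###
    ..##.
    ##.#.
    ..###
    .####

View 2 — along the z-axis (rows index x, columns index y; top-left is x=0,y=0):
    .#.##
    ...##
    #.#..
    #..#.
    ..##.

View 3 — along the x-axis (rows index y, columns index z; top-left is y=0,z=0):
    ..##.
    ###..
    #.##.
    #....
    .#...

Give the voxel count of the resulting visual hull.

before carving: 125 voxels (5×5×5)
V1 y: intersect with XZ mask (16 set) -- 80 left
V2 z: intersect with XY mask (11 set) -- 36 left
V3 x: intersect with YZ mask (10 set) -- 10 left

10 voxels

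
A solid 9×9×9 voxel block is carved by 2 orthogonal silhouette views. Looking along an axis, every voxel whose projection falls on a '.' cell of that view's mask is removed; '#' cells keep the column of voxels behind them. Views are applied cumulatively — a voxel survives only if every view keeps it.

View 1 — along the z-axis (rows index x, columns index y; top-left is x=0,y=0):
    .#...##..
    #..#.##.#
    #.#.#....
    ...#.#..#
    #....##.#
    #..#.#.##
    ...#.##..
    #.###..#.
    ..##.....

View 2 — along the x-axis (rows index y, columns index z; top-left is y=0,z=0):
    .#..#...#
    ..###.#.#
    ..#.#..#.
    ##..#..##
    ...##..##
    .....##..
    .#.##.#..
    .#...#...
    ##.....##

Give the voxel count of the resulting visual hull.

remaining voxels: 115

start: 9×9×9 = 729 voxels
step 1: project along z, AND mask (33/81) → |grid| = 297
step 2: project along x, AND mask (32/81) → |grid| = 115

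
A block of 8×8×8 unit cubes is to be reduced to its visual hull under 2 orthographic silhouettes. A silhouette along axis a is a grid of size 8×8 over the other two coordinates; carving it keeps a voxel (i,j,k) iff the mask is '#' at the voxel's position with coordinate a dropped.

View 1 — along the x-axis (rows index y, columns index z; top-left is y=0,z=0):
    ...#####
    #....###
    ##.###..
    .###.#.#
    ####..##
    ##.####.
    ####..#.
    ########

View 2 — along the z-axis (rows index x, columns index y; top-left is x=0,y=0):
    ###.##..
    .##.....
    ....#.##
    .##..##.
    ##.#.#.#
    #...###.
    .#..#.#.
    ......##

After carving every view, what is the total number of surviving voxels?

remaining voxels: 152

before carving: 512 voxels (8×8×8)
step 1: project along x, AND mask (44/64) → |grid| = 352
step 2: project along z, AND mask (28/64) → |grid| = 152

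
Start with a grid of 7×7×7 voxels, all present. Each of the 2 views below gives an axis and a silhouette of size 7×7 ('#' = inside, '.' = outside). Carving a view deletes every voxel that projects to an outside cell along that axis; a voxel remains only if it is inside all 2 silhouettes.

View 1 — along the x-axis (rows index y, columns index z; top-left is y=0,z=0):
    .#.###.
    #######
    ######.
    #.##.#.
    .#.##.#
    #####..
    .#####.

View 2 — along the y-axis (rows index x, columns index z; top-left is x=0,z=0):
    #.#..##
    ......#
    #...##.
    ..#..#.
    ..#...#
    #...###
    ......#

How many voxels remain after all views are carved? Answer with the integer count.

voxel count = 69

start: 7×7×7 = 343 voxels
[1] x-view keeps 35 columns → grid now 245
[2] y-view keeps 17 columns → grid now 69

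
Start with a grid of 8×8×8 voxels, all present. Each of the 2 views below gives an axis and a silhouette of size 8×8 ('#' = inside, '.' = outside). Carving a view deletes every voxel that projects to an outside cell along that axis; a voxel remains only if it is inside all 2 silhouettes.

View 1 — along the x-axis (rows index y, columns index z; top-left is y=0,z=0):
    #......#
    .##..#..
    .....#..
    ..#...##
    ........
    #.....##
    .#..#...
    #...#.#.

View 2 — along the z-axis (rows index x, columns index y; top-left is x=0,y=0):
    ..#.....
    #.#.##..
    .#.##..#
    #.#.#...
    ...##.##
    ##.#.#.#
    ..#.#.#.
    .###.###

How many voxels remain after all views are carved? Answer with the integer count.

remaining voxels: 59

before carving: 512 voxels (8×8×8)
V1 x: intersect with YZ mask (17 set) -- 136 left
V2 z: intersect with XY mask (30 set) -- 59 left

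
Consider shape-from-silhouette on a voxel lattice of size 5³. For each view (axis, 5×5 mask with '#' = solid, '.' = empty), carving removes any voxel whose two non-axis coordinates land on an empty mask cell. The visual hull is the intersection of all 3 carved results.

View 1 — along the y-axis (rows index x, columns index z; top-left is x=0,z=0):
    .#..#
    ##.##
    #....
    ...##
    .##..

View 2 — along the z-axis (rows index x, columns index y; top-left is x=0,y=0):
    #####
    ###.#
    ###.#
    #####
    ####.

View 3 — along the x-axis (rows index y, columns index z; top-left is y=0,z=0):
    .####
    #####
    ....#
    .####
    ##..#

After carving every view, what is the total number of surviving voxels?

remaining voxels: 36

initial block: 5^3 = 125
carve view 1 (along y, XZ-mask fill 11/25): 55 voxels remain
carve view 2 (along z, XY-mask fill 22/25): 48 voxels remain
carve view 3 (along x, YZ-mask fill 17/25): 36 voxels remain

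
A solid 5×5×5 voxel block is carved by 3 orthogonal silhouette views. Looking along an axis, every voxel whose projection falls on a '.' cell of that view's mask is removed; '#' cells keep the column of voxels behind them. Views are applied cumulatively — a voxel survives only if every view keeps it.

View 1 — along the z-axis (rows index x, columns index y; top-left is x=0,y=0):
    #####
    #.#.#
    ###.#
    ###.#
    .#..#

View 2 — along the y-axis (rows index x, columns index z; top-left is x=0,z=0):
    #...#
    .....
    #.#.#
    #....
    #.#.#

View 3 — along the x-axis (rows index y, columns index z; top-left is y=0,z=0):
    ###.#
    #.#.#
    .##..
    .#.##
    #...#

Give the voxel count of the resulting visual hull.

initial block: 5^3 = 125
after view 1 [z-axis, 18 of 25 cells solid] → remaining = 90
after view 2 [y-axis, 9 of 25 cells solid] → remaining = 32
after view 3 [x-axis, 14 of 25 cells solid] → remaining = 24

remaining voxels: 24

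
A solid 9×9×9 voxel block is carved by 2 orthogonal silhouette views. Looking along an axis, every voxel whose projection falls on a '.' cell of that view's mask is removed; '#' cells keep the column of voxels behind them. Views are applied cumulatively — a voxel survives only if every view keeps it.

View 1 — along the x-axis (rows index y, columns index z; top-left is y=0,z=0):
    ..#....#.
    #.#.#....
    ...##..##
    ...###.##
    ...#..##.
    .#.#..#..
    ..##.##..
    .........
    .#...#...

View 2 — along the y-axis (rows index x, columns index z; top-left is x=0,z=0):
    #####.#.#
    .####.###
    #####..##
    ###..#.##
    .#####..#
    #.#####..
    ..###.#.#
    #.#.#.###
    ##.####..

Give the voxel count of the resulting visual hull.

|visual hull| = 161

start: 9×9×9 = 729 voxels
step 1: project along x, AND mask (26/81) → |grid| = 234
step 2: project along y, AND mask (56/81) → |grid| = 161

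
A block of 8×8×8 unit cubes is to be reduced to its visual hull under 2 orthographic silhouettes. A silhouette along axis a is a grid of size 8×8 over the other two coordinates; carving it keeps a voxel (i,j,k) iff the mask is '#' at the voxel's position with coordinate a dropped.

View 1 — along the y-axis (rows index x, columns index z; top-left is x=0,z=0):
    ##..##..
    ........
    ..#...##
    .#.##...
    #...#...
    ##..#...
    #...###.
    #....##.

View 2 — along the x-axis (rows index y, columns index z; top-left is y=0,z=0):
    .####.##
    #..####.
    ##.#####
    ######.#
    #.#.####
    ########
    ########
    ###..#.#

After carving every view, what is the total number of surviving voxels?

before carving: 512 voxels (8×8×8)
V1 y: intersect with XZ mask (22 set) -- 176 left
V2 x: intersect with YZ mask (52 set) -- 146 left

voxel count = 146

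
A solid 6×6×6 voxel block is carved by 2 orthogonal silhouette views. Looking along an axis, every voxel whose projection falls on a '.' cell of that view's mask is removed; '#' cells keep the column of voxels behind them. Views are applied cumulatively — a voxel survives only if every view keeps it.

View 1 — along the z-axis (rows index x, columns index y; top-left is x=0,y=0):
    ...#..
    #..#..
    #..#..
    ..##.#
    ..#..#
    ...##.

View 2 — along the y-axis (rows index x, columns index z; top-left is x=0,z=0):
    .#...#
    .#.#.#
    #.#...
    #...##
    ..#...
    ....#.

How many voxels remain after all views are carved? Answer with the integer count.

remaining voxels: 25

full grid |V| = 216
V1 z: intersect with XY mask (12 set) -- 72 left
V2 y: intersect with XZ mask (12 set) -- 25 left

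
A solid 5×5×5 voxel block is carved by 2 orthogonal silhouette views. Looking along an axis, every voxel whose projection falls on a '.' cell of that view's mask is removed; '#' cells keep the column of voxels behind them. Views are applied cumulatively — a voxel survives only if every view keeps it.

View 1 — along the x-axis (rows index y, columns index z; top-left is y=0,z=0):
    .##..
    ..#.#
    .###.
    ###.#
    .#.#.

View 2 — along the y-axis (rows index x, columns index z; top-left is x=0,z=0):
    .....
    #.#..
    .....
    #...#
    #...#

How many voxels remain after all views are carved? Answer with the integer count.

start: 5×5×5 = 125 voxels
step 1: project along x, AND mask (13/25) → |grid| = 65
step 2: project along y, AND mask (6/25) → |grid| = 11

voxel count = 11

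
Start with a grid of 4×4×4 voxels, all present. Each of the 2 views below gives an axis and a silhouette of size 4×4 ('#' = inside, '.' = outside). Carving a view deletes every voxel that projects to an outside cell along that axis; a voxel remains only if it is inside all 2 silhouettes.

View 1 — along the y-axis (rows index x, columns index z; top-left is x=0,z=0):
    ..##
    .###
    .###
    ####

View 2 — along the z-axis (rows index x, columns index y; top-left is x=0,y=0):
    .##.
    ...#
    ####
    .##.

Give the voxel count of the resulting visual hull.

full grid |V| = 64
after view 1 [y-axis, 12 of 16 cells solid] → remaining = 48
after view 2 [z-axis, 9 of 16 cells solid] → remaining = 27

voxel count = 27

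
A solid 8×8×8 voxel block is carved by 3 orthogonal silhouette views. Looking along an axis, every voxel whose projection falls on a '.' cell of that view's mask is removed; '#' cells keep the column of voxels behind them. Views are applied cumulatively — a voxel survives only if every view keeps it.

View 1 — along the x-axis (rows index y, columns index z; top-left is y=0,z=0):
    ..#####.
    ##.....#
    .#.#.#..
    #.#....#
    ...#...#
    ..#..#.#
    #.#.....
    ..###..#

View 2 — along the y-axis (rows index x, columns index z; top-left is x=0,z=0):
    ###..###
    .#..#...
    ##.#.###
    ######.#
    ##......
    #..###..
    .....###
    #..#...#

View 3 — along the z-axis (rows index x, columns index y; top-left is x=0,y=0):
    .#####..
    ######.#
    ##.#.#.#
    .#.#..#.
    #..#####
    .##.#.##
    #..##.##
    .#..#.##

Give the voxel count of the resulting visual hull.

start: 8×8×8 = 512 voxels
[1] x-view keeps 25 columns → grid now 200
[2] y-view keeps 33 columns → grid now 103
[3] z-view keeps 40 columns → grid now 57

remaining voxels: 57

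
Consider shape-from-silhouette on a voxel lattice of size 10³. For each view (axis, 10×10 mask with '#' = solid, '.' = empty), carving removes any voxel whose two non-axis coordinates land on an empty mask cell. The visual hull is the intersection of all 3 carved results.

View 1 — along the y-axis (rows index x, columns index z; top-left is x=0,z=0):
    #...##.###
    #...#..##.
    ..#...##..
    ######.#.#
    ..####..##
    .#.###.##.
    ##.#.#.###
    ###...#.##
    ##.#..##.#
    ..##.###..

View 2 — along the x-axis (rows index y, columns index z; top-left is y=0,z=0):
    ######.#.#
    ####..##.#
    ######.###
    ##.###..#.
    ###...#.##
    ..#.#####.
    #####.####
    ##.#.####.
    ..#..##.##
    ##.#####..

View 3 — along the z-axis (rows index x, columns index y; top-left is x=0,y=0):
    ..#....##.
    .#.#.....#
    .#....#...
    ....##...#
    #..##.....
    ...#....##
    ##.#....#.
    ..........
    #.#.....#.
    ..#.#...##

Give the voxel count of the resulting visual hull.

before carving: 1000 voxels (10×10×10)
[1] y-view keeps 57 columns → grid now 570
[2] x-view keeps 70 columns → grid now 399
[3] z-view keeps 28 columns → grid now 109

109 voxels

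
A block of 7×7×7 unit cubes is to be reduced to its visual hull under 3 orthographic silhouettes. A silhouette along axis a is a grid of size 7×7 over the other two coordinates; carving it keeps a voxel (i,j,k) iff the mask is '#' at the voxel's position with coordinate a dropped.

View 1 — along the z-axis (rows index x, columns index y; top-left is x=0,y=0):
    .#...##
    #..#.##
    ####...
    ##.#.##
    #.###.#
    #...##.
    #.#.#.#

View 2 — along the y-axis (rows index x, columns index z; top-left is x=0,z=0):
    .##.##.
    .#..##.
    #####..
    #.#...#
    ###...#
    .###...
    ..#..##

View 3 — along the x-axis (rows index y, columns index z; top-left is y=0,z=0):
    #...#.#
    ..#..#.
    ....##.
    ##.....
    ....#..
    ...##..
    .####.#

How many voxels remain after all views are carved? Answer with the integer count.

remaining voxels: 35

before carving: 343 voxels (7×7×7)
step 1: project along z, AND mask (28/49) → |grid| = 196
step 2: project along y, AND mask (25/49) → |grid| = 100
step 3: project along x, AND mask (17/49) → |grid| = 35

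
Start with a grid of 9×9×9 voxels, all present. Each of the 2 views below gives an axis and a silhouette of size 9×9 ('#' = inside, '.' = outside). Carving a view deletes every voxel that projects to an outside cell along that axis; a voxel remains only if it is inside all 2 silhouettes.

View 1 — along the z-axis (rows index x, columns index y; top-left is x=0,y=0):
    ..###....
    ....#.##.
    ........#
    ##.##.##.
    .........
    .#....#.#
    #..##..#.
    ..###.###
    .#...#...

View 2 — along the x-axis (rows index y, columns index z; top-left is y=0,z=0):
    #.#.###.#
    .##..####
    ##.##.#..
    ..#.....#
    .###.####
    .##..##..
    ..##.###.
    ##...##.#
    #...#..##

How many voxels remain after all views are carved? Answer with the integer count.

139 voxels

initial block: 9^3 = 729
step 1: project along z, AND mask (28/81) → |grid| = 252
step 2: project along x, AND mask (44/81) → |grid| = 139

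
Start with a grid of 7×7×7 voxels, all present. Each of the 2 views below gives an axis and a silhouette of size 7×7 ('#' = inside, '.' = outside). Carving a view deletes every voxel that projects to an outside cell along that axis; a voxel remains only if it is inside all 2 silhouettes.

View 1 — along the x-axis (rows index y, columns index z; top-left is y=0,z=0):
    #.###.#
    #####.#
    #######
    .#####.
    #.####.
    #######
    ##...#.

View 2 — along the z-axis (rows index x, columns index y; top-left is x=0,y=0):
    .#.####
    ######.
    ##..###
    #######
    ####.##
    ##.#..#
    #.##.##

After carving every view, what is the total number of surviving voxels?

voxel count = 204

before carving: 343 voxels (7×7×7)
step 1: project along x, AND mask (38/49) → |grid| = 266
step 2: project along z, AND mask (38/49) → |grid| = 204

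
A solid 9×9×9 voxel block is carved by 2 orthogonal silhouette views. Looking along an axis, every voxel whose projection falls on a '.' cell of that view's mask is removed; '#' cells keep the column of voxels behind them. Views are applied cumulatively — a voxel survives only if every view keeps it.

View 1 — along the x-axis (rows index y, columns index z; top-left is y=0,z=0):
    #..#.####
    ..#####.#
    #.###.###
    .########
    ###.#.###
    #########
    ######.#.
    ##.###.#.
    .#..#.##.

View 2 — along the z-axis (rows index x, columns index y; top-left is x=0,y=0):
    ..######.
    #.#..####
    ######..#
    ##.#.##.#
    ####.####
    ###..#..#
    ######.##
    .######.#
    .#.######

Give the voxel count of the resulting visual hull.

voxel count = 403

initial block: 9^3 = 729
carve view 1 (along x, YZ-mask fill 60/81): 540 voxels remain
carve view 2 (along z, XY-mask fill 60/81): 403 voxels remain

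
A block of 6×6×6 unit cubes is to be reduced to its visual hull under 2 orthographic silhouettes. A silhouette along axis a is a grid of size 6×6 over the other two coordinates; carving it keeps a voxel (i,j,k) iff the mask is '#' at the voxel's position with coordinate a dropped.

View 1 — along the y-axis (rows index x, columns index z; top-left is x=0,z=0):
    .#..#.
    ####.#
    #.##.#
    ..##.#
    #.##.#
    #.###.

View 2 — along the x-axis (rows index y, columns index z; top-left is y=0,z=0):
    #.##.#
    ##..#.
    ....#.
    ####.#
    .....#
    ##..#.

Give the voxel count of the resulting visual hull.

voxel count = 60

full grid |V| = 216
after view 1 [y-axis, 22 of 36 cells solid] → remaining = 132
after view 2 [x-axis, 17 of 36 cells solid] → remaining = 60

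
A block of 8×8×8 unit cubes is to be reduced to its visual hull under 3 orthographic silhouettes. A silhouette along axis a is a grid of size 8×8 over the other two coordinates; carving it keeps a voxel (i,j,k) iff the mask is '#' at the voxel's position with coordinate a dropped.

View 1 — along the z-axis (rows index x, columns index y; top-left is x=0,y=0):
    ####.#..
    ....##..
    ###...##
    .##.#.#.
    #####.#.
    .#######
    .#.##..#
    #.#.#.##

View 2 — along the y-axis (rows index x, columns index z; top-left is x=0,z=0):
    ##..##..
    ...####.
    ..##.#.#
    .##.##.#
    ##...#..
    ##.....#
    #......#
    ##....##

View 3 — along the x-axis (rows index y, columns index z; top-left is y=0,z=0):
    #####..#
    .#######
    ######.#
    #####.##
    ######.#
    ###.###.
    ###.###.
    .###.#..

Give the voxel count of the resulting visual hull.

before carving: 512 voxels (8×8×8)
V1 z: intersect with XY mask (38 set) -- 304 left
V2 y: intersect with XZ mask (29 set) -- 135 left
V3 x: intersect with YZ mask (50 set) -- 107 left

remaining voxels: 107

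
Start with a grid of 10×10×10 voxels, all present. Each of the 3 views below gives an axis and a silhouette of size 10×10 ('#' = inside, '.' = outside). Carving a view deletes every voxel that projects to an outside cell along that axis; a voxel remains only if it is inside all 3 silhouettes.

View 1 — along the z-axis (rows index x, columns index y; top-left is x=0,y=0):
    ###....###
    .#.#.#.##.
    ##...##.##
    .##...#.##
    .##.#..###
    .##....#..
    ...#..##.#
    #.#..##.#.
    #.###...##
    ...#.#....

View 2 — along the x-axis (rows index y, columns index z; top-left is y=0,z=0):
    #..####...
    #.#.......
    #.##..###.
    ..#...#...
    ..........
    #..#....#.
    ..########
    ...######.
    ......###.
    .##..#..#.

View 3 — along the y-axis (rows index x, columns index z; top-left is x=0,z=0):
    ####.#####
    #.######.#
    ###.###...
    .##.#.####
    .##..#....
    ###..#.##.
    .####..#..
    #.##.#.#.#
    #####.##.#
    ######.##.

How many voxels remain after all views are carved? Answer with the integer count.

initial block: 10^3 = 1000
V1 z: intersect with XY mask (48 set) -- 480 left
V2 x: intersect with YZ mask (39 set) -- 195 left
V3 y: intersect with XZ mask (66 set) -- 128 left

128 voxels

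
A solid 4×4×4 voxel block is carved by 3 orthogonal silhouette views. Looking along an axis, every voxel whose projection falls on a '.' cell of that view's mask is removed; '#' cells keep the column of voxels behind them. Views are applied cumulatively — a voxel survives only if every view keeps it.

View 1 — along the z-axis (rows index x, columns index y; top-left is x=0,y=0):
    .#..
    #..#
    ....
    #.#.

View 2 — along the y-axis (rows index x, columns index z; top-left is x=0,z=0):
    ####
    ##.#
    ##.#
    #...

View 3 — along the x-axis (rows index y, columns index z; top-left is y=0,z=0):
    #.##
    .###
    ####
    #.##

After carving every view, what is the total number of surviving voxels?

before carving: 64 voxels (4×4×4)
  1. axis=2 (XY plane), |mask|=5  ⇒  voxels=20
  2. axis=1 (XZ plane), |mask|=11  ⇒  voxels=12
  3. axis=0 (YZ plane), |mask|=13  ⇒  voxels=9

remaining voxels: 9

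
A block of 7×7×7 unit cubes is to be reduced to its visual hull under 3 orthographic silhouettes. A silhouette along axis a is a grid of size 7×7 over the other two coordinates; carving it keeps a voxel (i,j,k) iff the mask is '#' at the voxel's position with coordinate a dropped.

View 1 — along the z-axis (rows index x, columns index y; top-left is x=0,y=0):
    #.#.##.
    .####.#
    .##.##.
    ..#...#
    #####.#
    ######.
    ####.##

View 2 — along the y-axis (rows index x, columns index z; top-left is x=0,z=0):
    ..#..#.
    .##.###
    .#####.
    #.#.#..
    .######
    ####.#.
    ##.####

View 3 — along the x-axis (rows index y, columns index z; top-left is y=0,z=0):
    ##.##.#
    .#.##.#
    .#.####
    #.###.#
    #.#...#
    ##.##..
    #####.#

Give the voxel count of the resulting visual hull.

|visual hull| = 100

full grid |V| = 343
step 1: project along z, AND mask (33/49) → |grid| = 231
step 2: project along y, AND mask (32/49) → |grid| = 161
step 3: project along x, AND mask (32/49) → |grid| = 100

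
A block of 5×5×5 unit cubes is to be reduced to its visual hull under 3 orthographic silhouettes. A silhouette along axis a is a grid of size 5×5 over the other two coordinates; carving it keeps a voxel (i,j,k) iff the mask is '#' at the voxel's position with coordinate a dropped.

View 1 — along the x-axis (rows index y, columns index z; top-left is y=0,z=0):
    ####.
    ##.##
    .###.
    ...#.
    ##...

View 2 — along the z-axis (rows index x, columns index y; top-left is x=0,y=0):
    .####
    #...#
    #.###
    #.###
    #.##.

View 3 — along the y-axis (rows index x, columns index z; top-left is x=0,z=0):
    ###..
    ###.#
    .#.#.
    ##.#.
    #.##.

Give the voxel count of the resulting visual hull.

voxel count = 31

before carving: 125 voxels (5×5×5)
[1] x-view keeps 14 columns → grid now 70
[2] z-view keeps 17 columns → grid now 44
[3] y-view keeps 15 columns → grid now 31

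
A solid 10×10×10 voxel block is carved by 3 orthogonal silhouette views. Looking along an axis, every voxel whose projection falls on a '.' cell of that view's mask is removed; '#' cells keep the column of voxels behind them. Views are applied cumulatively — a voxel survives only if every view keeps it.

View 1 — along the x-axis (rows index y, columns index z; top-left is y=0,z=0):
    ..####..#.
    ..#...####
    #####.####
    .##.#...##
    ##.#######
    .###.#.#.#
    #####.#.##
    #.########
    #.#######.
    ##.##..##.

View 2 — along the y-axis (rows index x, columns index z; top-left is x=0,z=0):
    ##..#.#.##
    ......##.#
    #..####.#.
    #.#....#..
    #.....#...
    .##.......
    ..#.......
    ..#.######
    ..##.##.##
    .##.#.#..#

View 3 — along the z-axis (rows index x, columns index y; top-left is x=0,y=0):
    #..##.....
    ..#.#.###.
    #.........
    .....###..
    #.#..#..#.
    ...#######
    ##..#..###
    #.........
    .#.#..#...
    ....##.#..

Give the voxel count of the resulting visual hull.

before carving: 1000 voxels (10×10×10)
  1. axis=0 (YZ plane), |mask|=70  ⇒  voxels=700
  2. axis=1 (XZ plane), |mask|=41  ⇒  voxels=287
  3. axis=2 (XY plane), |mask|=36  ⇒  voxels=81

remaining voxels: 81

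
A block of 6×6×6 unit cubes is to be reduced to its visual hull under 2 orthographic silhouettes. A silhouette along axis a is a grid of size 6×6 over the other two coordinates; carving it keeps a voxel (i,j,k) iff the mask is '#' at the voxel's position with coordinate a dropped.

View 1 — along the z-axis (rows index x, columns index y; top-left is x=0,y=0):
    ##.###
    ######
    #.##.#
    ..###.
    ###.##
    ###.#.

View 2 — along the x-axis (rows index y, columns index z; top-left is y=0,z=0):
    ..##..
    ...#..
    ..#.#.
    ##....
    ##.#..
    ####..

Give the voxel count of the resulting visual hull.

initial block: 6^3 = 216
V1 z: intersect with XY mask (27 set) -- 162 left
V2 x: intersect with YZ mask (14 set) -- 63 left

remaining voxels: 63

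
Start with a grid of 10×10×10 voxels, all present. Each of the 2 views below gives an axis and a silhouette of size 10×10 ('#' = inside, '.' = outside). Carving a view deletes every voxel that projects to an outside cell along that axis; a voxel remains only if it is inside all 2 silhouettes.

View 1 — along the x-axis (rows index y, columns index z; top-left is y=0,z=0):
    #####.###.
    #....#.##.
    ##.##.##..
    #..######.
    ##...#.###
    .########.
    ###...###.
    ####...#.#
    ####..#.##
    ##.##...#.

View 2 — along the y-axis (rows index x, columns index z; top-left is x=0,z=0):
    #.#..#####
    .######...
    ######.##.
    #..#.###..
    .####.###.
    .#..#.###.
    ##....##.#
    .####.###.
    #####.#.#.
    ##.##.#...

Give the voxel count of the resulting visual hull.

initial block: 10^3 = 1000
step 1: project along x, AND mask (63/100) → |grid| = 630
step 2: project along y, AND mask (62/100) → |grid| = 412

412 voxels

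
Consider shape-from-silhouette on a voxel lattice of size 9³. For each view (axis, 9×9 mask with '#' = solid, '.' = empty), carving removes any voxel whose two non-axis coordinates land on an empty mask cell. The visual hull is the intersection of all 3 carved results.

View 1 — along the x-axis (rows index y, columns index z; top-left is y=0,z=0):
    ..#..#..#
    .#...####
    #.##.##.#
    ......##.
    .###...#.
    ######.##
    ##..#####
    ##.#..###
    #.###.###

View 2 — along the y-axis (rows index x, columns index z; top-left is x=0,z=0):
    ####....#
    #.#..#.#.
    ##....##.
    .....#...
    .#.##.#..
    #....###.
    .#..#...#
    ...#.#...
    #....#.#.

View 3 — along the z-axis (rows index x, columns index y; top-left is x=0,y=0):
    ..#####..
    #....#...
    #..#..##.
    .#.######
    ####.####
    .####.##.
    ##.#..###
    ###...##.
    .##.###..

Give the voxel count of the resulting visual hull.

94 voxels

full grid |V| = 729
[1] x-view keeps 48 columns → grid now 432
[2] y-view keeps 30 columns → grid now 161
[3] z-view keeps 48 columns → grid now 94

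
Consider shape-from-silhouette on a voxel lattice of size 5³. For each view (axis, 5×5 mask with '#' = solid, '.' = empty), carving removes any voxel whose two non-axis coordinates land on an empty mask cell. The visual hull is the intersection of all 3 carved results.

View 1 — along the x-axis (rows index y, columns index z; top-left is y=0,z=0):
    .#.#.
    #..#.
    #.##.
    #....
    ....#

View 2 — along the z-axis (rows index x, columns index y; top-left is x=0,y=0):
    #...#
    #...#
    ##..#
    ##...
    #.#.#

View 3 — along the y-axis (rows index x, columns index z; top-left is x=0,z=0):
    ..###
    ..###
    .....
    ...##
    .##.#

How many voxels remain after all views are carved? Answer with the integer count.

start: 5×5×5 = 125 voxels
after view 1 [x-axis, 9 of 25 cells solid] → remaining = 45
after view 2 [z-axis, 12 of 25 cells solid] → remaining = 21
after view 3 [y-axis, 11 of 25 cells solid] → remaining = 9

voxel count = 9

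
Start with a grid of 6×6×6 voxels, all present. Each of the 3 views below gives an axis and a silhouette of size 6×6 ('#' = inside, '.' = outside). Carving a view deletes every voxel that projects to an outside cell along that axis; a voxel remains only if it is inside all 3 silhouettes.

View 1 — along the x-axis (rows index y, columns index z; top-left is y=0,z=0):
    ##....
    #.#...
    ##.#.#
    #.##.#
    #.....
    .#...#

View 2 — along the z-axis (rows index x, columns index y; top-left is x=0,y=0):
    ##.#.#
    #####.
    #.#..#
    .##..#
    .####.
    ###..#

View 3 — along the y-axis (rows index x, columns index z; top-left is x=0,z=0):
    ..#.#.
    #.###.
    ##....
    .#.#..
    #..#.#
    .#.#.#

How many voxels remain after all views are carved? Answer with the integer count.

before carving: 216 voxels (6×6×6)
V1 x: intersect with YZ mask (15 set) -- 90 left
V2 z: intersect with XY mask (23 set) -- 60 left
V3 y: intersect with XZ mask (16 set) -- 33 left

33 voxels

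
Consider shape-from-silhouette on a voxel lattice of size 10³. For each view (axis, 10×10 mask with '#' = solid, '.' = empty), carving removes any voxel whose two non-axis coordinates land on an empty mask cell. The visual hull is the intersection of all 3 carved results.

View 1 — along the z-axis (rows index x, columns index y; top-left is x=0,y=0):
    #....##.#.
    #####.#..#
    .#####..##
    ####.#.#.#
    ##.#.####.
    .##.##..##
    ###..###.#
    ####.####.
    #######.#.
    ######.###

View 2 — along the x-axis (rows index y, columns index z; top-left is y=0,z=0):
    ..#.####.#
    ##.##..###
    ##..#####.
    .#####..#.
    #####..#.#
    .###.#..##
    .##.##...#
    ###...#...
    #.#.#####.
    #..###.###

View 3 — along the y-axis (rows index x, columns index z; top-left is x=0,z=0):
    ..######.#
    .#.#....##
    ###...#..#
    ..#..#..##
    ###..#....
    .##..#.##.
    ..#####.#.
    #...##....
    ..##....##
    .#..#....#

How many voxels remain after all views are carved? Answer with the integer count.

voxel count = 193

start: 10×10×10 = 1000 voxels
[1] z-view keeps 70 columns → grid now 700
[2] x-view keeps 62 columns → grid now 439
[3] y-view keeps 45 columns → grid now 193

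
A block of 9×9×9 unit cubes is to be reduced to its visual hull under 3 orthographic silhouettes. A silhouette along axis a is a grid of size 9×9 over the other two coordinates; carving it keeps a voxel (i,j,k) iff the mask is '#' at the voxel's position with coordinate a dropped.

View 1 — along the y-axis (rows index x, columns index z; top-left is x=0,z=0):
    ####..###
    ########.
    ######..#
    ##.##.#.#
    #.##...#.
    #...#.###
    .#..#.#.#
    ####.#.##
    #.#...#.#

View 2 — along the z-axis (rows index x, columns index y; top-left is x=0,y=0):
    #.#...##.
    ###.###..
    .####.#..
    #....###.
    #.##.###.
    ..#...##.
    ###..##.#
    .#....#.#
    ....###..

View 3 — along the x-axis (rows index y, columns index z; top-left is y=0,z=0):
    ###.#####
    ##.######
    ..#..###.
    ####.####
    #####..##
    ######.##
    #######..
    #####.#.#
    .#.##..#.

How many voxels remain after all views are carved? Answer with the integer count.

voxel count = 173

initial block: 9^3 = 729
carve view 1 (along y, XZ-mask fill 52/81): 468 voxels remain
carve view 2 (along z, XY-mask fill 40/81): 231 voxels remain
carve view 3 (along x, YZ-mask fill 61/81): 173 voxels remain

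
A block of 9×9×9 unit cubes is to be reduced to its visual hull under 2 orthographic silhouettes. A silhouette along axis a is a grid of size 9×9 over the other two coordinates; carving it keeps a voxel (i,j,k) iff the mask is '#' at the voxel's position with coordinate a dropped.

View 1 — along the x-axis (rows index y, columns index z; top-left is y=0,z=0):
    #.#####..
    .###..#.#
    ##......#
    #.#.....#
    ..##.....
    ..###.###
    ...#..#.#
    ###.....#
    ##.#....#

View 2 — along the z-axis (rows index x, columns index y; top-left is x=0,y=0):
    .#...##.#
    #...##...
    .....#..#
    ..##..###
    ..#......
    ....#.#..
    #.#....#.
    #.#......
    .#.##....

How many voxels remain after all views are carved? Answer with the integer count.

before carving: 729 voxels (9×9×9)
after view 1 [x-axis, 36 of 81 cells solid] → remaining = 324
after view 2 [z-axis, 25 of 81 cells solid] → remaining = 99

|visual hull| = 99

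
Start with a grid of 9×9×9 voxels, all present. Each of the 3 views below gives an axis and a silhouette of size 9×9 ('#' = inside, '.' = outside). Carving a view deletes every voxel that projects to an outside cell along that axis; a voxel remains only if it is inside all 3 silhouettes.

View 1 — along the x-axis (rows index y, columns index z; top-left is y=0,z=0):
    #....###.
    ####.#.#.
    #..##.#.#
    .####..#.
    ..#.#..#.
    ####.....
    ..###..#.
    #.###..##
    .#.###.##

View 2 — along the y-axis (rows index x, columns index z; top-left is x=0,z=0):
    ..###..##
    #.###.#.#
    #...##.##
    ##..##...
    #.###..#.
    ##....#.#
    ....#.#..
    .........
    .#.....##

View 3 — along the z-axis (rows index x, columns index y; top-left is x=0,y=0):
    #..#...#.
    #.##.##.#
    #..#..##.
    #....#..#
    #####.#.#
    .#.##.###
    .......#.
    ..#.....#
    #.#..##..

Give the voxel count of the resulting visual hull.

|visual hull| = 82

start: 9×9×9 = 729 voxels
  1. axis=0 (YZ plane), |mask|=43  ⇒  voxels=387
  2. axis=1 (XZ plane), |mask|=34  ⇒  voxels=167
  3. axis=2 (XY plane), |mask|=36  ⇒  voxels=82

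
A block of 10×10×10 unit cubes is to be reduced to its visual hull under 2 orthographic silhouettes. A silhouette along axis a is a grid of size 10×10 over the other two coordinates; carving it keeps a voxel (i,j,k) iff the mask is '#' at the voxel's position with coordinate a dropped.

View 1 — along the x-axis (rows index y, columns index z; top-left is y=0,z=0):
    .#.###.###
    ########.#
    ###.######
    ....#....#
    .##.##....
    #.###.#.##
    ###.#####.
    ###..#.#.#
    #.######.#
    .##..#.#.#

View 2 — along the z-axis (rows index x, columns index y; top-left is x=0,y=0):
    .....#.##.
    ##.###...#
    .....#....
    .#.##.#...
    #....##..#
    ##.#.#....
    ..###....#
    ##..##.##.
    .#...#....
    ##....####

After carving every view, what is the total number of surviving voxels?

remaining voxels: 257

before carving: 1000 voxels (10×10×10)
step 1: project along x, AND mask (65/100) → |grid| = 650
step 2: project along z, AND mask (40/100) → |grid| = 257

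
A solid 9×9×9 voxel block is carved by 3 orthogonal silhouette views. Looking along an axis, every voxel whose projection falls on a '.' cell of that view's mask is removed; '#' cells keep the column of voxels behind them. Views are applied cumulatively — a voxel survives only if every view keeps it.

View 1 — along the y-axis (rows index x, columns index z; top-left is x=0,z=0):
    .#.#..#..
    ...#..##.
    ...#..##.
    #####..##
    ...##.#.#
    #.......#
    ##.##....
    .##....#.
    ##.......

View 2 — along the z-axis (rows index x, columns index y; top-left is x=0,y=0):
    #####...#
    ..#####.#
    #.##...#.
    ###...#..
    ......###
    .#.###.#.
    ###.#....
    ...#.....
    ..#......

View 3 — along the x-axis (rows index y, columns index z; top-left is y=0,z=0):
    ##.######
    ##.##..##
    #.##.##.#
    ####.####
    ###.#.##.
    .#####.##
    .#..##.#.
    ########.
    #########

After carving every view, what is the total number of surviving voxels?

voxel count = 90

full grid |V| = 729
V1 y: intersect with XZ mask (31 set) -- 279 left
V2 z: intersect with XY mask (34 set) -- 119 left
V3 x: intersect with YZ mask (62 set) -- 90 left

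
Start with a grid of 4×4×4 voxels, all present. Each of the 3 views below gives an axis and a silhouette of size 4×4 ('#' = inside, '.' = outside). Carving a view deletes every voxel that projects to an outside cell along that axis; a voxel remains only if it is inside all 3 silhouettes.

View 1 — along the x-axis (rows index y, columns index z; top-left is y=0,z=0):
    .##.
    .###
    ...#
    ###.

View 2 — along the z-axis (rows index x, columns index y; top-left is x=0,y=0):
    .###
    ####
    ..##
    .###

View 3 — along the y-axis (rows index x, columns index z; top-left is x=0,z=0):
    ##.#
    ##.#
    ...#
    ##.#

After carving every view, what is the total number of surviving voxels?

|visual hull| = 17

initial block: 4^3 = 64
V1 x: intersect with YZ mask (9 set) -- 36 left
V2 z: intersect with XY mask (12 set) -- 27 left
V3 y: intersect with XZ mask (10 set) -- 17 left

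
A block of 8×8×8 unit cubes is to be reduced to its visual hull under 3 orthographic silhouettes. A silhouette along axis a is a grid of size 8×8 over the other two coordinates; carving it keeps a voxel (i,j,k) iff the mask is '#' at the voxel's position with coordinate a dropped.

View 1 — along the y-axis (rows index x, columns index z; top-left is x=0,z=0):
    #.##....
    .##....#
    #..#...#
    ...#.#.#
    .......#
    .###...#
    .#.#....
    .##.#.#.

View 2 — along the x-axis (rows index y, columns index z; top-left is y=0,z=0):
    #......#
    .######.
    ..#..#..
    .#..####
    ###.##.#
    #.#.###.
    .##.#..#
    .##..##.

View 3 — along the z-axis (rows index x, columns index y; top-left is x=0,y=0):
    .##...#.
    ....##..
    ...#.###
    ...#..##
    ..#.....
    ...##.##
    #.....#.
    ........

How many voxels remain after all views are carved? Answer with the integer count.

before carving: 512 voxels (8×8×8)
  1. axis=1 (XZ plane), |mask|=23  ⇒  voxels=184
  2. axis=0 (YZ plane), |mask|=34  ⇒  voxels=90
  3. axis=2 (XY plane), |mask|=19  ⇒  voxels=26

voxel count = 26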